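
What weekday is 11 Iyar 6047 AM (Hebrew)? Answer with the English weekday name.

Tuesday

This is JDN 2556485 (26 April 2287 Gregorian).
JDN 2556485 mod 7 = 1, and JDN 0 was a Monday, so this is a Tuesday.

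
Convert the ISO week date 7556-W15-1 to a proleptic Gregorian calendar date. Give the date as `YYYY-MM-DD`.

ISO week 1 of 7556 is the week containing the first Thursday of 7556.
Week 15, day 1 (Monday) lands on 7556-04-09.

7556-04-09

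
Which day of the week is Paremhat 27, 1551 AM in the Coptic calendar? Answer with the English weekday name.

Equivalently 4 April 1835 Gregorian, JDN 2391373.
JDN 2391373 mod 7 = 5, and JDN 0 was a Monday, so this is a Saturday.

Saturday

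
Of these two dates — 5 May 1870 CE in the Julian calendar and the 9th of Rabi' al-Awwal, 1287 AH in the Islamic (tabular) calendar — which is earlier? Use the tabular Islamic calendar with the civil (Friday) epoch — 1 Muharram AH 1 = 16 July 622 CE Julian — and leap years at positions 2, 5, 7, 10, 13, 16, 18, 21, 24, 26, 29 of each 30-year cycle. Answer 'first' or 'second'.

first

The two dates have Julian Day Numbers 2404200 and 2404223 respectively.
Since 2404200 < 2404223, the first date comes first.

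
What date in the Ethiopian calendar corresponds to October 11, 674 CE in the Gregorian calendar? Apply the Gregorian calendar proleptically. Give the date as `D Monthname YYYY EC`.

Julian Day Number of the source date = 1967517.
Converting JDN 1967517 to the Ethiopian calendar gives 11 Tikimt 667 EC.

11 Tikimt 667 EC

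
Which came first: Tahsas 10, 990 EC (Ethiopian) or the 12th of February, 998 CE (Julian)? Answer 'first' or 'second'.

first

The two dates have Julian Day Numbers 2085552 and 2085620 respectively.
Since 2085552 < 2085620, the first date comes first.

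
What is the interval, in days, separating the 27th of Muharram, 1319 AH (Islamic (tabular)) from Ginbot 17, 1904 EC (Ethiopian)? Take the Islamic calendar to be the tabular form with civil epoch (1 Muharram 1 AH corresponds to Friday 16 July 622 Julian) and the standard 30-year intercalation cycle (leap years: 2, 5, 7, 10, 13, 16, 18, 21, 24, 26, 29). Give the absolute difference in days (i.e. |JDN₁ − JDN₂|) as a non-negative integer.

First date → JDN 2415521; second date → JDN 2419548.
The interval is |2415521 − 2419548| = 4027 days.

4027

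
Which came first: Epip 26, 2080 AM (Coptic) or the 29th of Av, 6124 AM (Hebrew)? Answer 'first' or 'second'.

first

First date → JDN 2584710; second date → JDN 2584733.
JDN 2584710 < JDN 2584733, so the first date is earlier.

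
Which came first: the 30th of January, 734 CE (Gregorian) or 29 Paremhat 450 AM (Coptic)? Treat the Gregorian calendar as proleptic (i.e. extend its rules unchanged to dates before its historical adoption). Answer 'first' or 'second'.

First date → JDN 1989177; second date → JDN 1989235.
JDN 1989177 < JDN 1989235, so the first date is earlier.

first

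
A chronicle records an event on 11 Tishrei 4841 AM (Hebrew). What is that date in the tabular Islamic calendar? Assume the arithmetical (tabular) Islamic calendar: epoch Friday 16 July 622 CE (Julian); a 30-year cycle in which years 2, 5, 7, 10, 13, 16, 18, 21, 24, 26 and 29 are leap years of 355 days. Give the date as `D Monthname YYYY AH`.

9 Rabi' al-Thani 473 AH

The source date corresponds to 3 October 1080 in the proleptic Gregorian calendar (JDN 2115798).
That day falls on 9 Rabi' al-Thani 473 AH in the tabular Islamic calendar.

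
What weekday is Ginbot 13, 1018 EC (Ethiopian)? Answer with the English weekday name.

Sunday

Equivalently 14 May 1026 Gregorian, JDN 2095932.
Since JDN mod 7 = 6 (0 = Monday), the day is Sunday.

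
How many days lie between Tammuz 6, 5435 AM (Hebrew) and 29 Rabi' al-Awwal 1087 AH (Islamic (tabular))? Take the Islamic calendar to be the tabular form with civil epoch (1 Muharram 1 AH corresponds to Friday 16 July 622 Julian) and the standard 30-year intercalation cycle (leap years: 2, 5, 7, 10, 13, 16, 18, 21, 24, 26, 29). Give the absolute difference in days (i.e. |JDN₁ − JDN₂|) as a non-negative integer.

JDN of the first date = 2333022.
JDN of the second date = 2333369.
|2333369 − 2333022| = 347.

347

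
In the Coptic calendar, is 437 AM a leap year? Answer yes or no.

437 mod 4 = 1; in the Coptic calendar a year is leap when year mod 4 = 3, so it is a common year.

no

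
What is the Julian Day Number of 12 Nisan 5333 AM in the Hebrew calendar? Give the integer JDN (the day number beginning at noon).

2295671

Equivalently 26 March 1573 (proleptic Gregorian).
JDN 2299161 is 15 October 1582 CE (Gregorian); the target day is −3490 days from there, so JDN = 2295671.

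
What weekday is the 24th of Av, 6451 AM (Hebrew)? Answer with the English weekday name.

Equivalently 10 August 2691 Gregorian, JDN 2704149.
JDN 2704149 mod 7 = 0, and JDN 0 was a Monday, so this is a Monday.

Monday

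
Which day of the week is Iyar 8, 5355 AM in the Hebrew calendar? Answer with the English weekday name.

Monday

Equivalently 17 April 1595 Gregorian, JDN 2303728.
JDN 2303728 mod 7 = 0, and JDN 0 was a Monday, so this is a Monday.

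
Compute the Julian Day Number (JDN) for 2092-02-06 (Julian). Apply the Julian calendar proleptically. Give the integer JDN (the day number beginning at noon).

In the Gregorian calendar the same day is 19 February 2092.
JDN 2299161 is 15 October 1582 CE (Gregorian); the target day is +186036 days from there, so JDN = 2485197.

2485197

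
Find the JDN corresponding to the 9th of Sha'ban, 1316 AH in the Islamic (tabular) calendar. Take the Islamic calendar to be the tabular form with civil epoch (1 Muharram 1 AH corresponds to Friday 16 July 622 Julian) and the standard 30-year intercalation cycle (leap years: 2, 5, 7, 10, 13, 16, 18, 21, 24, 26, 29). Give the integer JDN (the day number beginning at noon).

2414647

In the Gregorian calendar the same day is 23 December 1898.
JDN 2299161 is 15 October 1582 CE (Gregorian); the target day is +115486 days from there, so JDN = 2414647.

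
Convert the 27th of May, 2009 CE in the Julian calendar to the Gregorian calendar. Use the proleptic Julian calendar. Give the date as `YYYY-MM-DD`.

At this point the Julian calendar is 13 days behind the Gregorian.
27 May 2009 Julian + 13 days → 9 June 2009 Gregorian.

2009-06-09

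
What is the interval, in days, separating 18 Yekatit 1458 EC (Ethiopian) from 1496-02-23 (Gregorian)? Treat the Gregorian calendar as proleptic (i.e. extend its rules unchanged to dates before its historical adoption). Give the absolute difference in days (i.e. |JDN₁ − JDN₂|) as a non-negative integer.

JDN of the first date = 2256557.
JDN of the second date = 2267516.
|2267516 − 2256557| = 10959.

10959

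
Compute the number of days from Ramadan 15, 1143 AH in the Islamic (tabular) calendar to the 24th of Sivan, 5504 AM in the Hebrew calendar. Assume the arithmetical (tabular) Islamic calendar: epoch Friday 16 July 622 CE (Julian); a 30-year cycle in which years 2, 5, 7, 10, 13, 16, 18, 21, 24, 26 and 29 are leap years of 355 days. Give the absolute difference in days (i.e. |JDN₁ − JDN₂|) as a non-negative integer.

JDN of the first date = 2353377.
JDN of the second date = 2358198.
|2358198 − 2353377| = 4821.

4821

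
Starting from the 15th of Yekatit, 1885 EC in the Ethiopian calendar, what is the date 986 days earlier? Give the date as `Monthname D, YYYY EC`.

Sene 5, 1882 EC

JDN of the 15th of Yekatit, 1885 EC = 2412516.
2412516 − 986 = 2411530.
JDN 2411530 in the Ethiopian calendar is Sene 5, 1882 EC.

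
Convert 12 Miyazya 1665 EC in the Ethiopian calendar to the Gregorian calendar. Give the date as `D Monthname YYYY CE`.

17 April 1673 CE

Julian Day Number of the source date = 2332218.
Converting JDN 2332218 to the Gregorian calendar gives 17 April 1673 CE.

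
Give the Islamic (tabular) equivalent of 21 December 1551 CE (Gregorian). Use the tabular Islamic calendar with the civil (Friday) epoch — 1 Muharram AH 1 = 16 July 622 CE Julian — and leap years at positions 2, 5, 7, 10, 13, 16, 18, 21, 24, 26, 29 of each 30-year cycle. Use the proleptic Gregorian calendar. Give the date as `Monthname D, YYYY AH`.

Dhu al-Hijjah 12, 958 AH

Julian Day Number of the source date = 2287905.
Converting JDN 2287905 to the tabular Islamic calendar gives 12 Dhu al-Hijjah 958 AH.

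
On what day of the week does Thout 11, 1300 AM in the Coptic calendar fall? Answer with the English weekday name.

Monday

Equivalently 19 September 1583 Gregorian, JDN 2299500.
2299500 ≡ 0 (mod 7); counting from Monday = 0 gives Monday.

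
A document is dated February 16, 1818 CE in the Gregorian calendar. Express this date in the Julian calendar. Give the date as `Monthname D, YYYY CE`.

The Julian–Gregorian offset here is 12 days (Julian trailing).
16 February 1818 Gregorian − 12 days → 4 February 1818 Julian.

February 4, 1818 CE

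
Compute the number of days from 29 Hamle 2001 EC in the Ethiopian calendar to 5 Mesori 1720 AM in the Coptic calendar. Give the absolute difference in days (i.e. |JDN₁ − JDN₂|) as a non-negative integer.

1820

JDN of the first date = 2455049.
JDN of the second date = 2453229.
|2453229 − 2455049| = 1820.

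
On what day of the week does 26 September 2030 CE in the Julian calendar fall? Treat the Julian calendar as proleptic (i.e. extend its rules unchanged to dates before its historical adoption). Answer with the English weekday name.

Wednesday

Equivalently 9 October 2030 Gregorian, JDN 2462784.
Since JDN mod 7 = 2 (0 = Monday), the day is Wednesday.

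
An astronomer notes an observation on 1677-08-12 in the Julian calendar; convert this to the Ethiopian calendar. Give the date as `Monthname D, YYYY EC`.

Julian Day Number of the source date = 2333806.
Converting JDN 2333806 to the Ethiopian calendar gives 19 Nehase 1669 EC.

Nehase 19, 1669 EC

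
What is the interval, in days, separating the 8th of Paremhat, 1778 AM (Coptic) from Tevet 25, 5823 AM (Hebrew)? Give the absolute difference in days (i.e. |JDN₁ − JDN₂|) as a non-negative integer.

First date → JDN 2474266; second date → JDN 2474581.
The interval is |2474266 − 2474581| = 315 days.

315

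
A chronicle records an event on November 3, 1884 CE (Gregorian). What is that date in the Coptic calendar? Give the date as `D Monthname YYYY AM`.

25 Paopi 1601 AM

Julian Day Number of the source date = 2409484.
Converting JDN 2409484 to the Coptic calendar gives 25 Paopi 1601 AM.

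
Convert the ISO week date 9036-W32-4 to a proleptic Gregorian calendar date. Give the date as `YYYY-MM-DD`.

9036-08-11

ISO week 1 of 9036 is the week containing the first Thursday of 9036.
Week 32, day 4 (Thursday) lands on 9036-08-11.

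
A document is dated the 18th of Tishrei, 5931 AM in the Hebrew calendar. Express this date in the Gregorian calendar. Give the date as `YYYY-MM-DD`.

2170-09-28

Both dates share Julian Day Number 2513907; in the Gregorian calendar that is 28 September 2170 CE.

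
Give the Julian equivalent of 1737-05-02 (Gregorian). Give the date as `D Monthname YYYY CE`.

At this point the Julian calendar is 11 days behind the Gregorian.
2 May 1737 Gregorian − 11 days → 21 April 1737 Julian.

21 April 1737 CE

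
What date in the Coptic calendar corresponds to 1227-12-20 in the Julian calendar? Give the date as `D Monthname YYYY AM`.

23 Koiak 944 AM

Julian Day Number of the source date = 2169573.
Converting JDN 2169573 to the Coptic calendar gives 23 Koiak 944 AM.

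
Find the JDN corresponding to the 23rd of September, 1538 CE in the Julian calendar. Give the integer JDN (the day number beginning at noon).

2283078

Equivalently 3 October 1538 (proleptic Gregorian).
JDN 2400001 is 17 November 1858 CE (Gregorian), MJD 0; the target day is −116923 days from there, so JDN = 2283078.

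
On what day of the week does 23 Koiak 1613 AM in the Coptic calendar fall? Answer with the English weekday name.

Equivalently 31 December 1896 Gregorian, JDN 2413925.
2413925 ≡ 3 (mod 7); counting from Monday = 0 gives Thursday.

Thursday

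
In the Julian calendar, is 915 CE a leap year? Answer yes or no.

915 mod 4 = 3, so it is a common year in the Julian calendar.

no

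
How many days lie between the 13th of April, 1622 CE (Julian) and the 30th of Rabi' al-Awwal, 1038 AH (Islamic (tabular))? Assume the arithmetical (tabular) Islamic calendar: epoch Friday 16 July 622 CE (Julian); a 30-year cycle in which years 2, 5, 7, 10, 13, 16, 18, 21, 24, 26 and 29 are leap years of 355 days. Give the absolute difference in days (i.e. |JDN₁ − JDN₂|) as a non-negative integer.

2410

JDN of the first date = 2313596.
JDN of the second date = 2316006.
|2316006 − 2313596| = 2410.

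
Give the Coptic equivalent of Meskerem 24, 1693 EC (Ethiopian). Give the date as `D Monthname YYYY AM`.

The source date corresponds to 2 October 1700 in the Gregorian calendar (JDN 2342247).
That day falls on 24 Thout 1417 AM in the Coptic calendar.

24 Thout 1417 AM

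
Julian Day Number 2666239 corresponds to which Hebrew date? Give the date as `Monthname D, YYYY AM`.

Cheshvan 1, 6348 AM

The Gregorian equivalent of JDN 2666239 is 24 October 2587.
In the Hebrew calendar that day is Cheshvan 1, 6348 AM.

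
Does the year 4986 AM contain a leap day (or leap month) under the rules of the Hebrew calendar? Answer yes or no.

yes

Hebrew year 4986 is year 8 of its 19-year Metonic cycle; leap years are at positions 3, 6, 8, 11, 14, 17, 19, so it is a leap year (13 months).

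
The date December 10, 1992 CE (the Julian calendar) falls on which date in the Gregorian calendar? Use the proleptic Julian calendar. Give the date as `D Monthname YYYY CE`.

The Julian–Gregorian offset here is 13 days (Julian trailing).
10 December 1992 Julian + 13 days → 23 December 1992 Gregorian.

23 December 1992 CE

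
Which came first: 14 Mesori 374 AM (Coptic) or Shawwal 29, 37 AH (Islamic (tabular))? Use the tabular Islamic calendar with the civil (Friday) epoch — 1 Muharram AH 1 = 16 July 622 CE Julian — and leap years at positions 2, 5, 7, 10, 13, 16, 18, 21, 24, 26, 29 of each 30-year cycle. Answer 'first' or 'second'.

First date → JDN 1961611; second date → JDN 1961491.
JDN 1961491 < JDN 1961611, so the second date is earlier.

second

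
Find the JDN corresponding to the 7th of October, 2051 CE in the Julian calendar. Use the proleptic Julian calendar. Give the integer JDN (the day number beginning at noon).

Equivalently 20 October 2051 (Gregorian).
JDN 2400001 is 17 November 1858 CE (Gregorian), MJD 0; the target day is +70464 days from there, so JDN = 2470465.

2470465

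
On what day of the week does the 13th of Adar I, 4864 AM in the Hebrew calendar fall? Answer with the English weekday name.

Thursday

In the proleptic Gregorian calendar this is 18 February 1104 (JDN 2124335).
2124335 ≡ 3 (mod 7); counting from Monday = 0 gives Thursday.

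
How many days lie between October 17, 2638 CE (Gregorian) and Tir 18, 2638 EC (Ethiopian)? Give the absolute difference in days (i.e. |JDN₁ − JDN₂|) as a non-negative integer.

2663

First date → JDN 2684859; second date → JDN 2687522.
The interval is |2684859 − 2687522| = 2663 days.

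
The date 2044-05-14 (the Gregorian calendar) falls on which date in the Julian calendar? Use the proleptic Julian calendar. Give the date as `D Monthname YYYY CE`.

At this point the Julian calendar is 13 days behind the Gregorian.
14 May 2044 Gregorian − 13 days → 1 May 2044 Julian.

1 May 2044 CE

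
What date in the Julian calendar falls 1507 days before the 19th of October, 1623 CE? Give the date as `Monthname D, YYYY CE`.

September 3, 1619 CE

JDN of the 19th of October, 1623 CE = 2314150.
2314150 − 1507 = 2312643.
JDN 2312643 in the Julian calendar is September 3, 1619 CE.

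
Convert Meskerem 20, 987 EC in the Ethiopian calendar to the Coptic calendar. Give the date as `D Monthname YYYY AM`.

20 Thout 711 AM

Julian Day Number of the source date = 2084376.
Converting JDN 2084376 to the Coptic calendar gives 20 Thout 711 AM.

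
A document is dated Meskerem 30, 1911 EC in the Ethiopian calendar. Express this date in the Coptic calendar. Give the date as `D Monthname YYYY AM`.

Both dates share Julian Day Number 2421877; in the Coptic calendar that is 30 Thout 1635 AM.

30 Thout 1635 AM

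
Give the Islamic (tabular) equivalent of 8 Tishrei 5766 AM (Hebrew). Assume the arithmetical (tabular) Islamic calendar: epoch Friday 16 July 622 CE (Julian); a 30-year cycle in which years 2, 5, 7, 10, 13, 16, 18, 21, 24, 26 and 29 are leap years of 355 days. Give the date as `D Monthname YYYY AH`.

Both dates share Julian Day Number 2453655; in the tabular Islamic calendar that is 8 Ramadan 1426 AH.

8 Ramadan 1426 AH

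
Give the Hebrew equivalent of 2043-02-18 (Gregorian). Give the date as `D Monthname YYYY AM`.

Julian Day Number of the source date = 2467299.
Converting JDN 2467299 to the Hebrew calendar gives 8 Adar I 5803 AM.

8 Adar I 5803 AM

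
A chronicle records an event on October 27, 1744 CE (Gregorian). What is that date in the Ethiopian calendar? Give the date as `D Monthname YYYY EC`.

19 Tikimt 1737 EC

Both dates share Julian Day Number 2358343; in the Ethiopian calendar that is 19 Tikimt 1737 EC.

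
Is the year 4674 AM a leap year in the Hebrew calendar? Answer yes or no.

Hebrew year 4674 is year 19 of its 19-year Metonic cycle; leap years are at positions 3, 6, 8, 11, 14, 17, 19, so it is a leap year (13 months).

yes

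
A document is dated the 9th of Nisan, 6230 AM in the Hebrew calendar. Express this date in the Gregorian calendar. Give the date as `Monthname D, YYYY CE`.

April 11, 2470 CE

Julian Day Number of the source date = 2623310.
Converting JDN 2623310 to the Gregorian calendar gives 11 April 2470 CE.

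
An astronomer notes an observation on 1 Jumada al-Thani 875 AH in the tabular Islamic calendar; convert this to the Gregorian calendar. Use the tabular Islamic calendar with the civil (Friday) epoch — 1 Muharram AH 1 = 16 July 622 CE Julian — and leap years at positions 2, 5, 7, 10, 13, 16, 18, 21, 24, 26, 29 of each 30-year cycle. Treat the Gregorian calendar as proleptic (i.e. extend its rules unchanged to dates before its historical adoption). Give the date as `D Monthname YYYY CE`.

4 December 1470 CE

Both dates share Julian Day Number 2258304; in the Gregorian calendar that is 4 December 1470 CE.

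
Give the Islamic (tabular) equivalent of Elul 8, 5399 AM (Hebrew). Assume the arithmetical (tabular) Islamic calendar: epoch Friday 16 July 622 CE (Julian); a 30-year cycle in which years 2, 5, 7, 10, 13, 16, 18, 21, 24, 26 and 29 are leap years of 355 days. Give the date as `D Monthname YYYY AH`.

9 Jumada al-Awwal 1049 AH

The source date corresponds to 7 September 1639 in the Gregorian calendar (JDN 2319942).
That day falls on 9 Jumada al-Awwal 1049 AH in the tabular Islamic calendar.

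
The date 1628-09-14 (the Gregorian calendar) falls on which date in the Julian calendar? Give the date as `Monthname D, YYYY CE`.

The Julian–Gregorian offset here is 10 days (Julian trailing).
14 September 1628 Gregorian − 10 days → 4 September 1628 Julian.

September 4, 1628 CE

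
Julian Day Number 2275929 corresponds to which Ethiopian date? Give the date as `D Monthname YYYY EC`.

2 Megabit 1511 EC

The proleptic Gregorian equivalent of JDN 2275929 is 8 March 1519.
In the Ethiopian calendar that day is 2 Megabit 1511 EC.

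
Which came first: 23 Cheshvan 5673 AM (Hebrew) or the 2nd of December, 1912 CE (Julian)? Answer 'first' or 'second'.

first

Converting both to JDN: 2419710 vs 2419752; the smaller is the first.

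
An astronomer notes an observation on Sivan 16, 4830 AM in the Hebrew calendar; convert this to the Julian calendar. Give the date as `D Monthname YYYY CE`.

The source date corresponds to 4 June 1070 in the proleptic Gregorian calendar (JDN 2112024).
That day falls on 29 May 1070 CE in the Julian calendar.

29 May 1070 CE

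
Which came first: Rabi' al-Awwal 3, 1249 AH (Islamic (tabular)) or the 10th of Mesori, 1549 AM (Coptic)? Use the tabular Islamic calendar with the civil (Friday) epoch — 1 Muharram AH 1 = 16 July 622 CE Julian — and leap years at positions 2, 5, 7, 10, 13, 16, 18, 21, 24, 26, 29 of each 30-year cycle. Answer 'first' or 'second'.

Converting both to JDN: 2390751 vs 2390776; the smaller is the first.

first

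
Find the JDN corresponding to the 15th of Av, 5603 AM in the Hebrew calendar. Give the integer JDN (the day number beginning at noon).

2394424

In the Gregorian calendar the same day is 11 August 1843.
JDN 2400001 is 17 November 1858 CE (Gregorian), MJD 0; the target day is −5577 days from there, so JDN = 2394424.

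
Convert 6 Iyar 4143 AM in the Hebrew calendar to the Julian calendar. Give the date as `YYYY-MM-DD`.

0383-04-25

Julian Day Number of the source date = 1861063.
Converting JDN 1861063 to the Julian calendar gives 25 April 383 CE.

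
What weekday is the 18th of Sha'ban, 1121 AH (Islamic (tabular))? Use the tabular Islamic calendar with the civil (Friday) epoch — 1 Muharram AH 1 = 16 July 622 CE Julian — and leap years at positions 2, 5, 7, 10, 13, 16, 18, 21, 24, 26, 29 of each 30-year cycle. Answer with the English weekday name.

Equivalently 23 October 1709 Gregorian, JDN 2345555.
JDN 2345555 mod 7 = 2, and JDN 0 was a Monday, so this is a Wednesday.

Wednesday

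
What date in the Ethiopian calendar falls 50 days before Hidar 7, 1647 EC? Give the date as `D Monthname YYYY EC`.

JDN of Hidar 7, 1647 EC = 2325488.
2325488 − 50 = 2325438.
JDN 2325438 in the Ethiopian calendar is 17 Meskerem 1647 EC.

17 Meskerem 1647 EC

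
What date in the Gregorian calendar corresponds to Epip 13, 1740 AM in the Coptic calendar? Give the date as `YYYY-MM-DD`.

2024-07-20

Julian Day Number of the source date = 2460512.
Converting JDN 2460512 to the Gregorian calendar gives 20 July 2024 CE.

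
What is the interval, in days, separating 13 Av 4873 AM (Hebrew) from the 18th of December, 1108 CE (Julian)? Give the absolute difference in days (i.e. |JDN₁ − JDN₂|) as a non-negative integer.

JDN of the first date = 2127790.
JDN of the second date = 2126107.
|2126107 − 2127790| = 1683.

1683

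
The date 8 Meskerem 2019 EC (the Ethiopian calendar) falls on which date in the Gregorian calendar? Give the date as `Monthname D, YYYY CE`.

Julian Day Number of the source date = 2461302.
Converting JDN 2461302 to the Gregorian calendar gives 18 September 2026 CE.

September 18, 2026 CE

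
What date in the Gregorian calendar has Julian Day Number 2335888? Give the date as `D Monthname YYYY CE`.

5 May 1683 CE

Counting from JDN 2299161 = 15 Oct 1582 gives an offset of 36727 days.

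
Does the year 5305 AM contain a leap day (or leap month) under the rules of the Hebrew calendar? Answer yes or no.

Hebrew year 5305 is year 4 of its 19-year Metonic cycle; leap years are at positions 3, 6, 8, 11, 14, 17, 19, so it is a common year (12 months).

no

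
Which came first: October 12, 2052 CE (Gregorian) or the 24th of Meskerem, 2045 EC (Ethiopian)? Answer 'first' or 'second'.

second

Converting both to JDN: 2470823 vs 2470815; the smaller is the second.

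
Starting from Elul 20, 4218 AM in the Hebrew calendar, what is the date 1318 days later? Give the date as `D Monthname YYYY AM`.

10 Iyar 4222 AM

Counting 1318 days forward from JDN 1888600 reaches JDN 1889918, which is 10 Iyar 4222 AM.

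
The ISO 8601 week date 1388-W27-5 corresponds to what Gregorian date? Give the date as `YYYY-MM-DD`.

ISO week 1 of 1388 is the week containing the first Thursday of 1388.
Week 27, day 5 (Friday) lands on 1388-07-04.

1388-07-04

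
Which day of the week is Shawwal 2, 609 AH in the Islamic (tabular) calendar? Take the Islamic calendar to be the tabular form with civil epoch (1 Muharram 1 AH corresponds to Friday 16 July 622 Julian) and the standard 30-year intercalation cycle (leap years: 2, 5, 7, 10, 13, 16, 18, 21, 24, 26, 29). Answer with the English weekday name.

This is JDN 2164162 (4 March 1213 Gregorian).
Since JDN mod 7 = 0 (0 = Monday), the day is Monday.

Monday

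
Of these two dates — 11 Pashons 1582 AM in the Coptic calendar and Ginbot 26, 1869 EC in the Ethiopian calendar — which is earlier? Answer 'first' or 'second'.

The two dates have Julian Day Numbers 2402740 and 2406773 respectively.
Since 2402740 < 2406773, the first date comes first.

first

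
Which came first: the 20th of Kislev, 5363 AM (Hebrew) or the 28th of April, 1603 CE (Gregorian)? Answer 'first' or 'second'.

first

Converting both to JDN: 2306516 vs 2306661; the smaller is the first.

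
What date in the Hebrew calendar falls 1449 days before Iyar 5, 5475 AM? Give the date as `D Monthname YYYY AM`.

Counting 1449 days back from JDN 2347578 reaches JDN 2346129, which is 2 Sivan 5471 AM.

2 Sivan 5471 AM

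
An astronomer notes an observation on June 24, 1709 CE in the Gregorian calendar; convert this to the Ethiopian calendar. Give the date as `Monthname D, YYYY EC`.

Both dates share Julian Day Number 2345434; in the Ethiopian calendar that is 19 Sene 1701 EC.

Sene 19, 1701 EC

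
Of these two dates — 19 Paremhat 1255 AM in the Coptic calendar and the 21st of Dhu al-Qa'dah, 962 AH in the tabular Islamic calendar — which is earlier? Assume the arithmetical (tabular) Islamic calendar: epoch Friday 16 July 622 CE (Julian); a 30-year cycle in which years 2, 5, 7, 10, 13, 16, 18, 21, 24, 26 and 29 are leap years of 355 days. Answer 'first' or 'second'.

The two dates have Julian Day Numbers 2283251 and 2289301 respectively.
Since 2283251 < 2289301, the first date comes first.

first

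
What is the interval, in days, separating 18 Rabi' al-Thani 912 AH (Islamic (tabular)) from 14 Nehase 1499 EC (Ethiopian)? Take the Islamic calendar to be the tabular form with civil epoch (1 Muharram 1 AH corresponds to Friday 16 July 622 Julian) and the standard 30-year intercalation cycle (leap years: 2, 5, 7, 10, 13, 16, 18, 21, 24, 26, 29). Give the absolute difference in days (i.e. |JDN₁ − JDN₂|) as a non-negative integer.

334

First date → JDN 2271374; second date → JDN 2271708.
The interval is |2271374 − 2271708| = 334 days.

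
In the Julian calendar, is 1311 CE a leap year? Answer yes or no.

no

1311 mod 4 = 3, so it is a common year in the Julian calendar.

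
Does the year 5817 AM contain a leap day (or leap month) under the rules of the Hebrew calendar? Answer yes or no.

yes

Hebrew year 5817 is year 3 of its 19-year Metonic cycle; leap years are at positions 3, 6, 8, 11, 14, 17, 19, so it is a leap year (13 months).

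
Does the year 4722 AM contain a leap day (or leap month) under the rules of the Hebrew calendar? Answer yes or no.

Hebrew year 4722 is year 10 of its 19-year Metonic cycle; leap years are at positions 3, 6, 8, 11, 14, 17, 19, so it is a common year (12 months).

no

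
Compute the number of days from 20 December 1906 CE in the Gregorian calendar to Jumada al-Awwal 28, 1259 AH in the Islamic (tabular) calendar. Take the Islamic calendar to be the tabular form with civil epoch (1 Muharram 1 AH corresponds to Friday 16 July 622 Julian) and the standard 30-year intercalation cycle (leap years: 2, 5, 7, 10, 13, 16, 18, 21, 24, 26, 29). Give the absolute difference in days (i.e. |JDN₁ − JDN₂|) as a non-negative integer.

23187

JDN of the first date = 2417565.
JDN of the second date = 2394378.
|2394378 − 2417565| = 23187.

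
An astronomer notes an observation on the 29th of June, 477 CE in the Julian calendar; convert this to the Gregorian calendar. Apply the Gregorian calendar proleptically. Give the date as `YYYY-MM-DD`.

The Julian–Gregorian offset here is 1 day (Julian trailing).
29 June 477 Julian + 1 day → 30 June 477 Gregorian.

0477-06-30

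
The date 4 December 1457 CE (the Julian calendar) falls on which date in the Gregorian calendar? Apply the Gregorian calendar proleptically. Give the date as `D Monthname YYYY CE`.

13 December 1457 CE

For dates in this range the Gregorian date is 9 days ahead of the Julian.
4 December 1457 Julian + 9 days → 13 December 1457 Gregorian.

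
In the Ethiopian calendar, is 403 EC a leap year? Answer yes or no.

403 mod 4 = 3; in the Ethiopian calendar a year is leap when year mod 4 = 3, so it is a leap year.

yes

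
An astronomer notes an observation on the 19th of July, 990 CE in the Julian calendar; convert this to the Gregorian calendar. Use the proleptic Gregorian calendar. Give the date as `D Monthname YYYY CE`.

At this point the Julian calendar is 5 days behind the Gregorian.
19 July 990 Julian + 5 days → 24 July 990 Gregorian.

24 July 990 CE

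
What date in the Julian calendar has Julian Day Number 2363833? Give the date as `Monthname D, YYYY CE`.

JDN 2363833 is 8 November 1759 in the Gregorian calendar.
In the Julian calendar that day is October 28, 1759 CE.

October 28, 1759 CE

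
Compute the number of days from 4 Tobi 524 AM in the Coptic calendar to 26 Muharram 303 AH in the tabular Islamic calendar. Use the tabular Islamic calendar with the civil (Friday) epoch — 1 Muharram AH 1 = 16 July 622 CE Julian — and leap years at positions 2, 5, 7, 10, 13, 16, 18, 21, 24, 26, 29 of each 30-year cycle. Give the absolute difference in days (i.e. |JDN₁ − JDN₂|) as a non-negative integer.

39305

First date → JDN 2016179; second date → JDN 2055484.
The interval is |2016179 − 2055484| = 39305 days.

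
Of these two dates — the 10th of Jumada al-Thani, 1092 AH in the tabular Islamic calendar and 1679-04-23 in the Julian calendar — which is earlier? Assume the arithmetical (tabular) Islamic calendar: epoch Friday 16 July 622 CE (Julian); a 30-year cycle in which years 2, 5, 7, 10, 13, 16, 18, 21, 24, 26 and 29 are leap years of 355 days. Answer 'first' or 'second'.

Converting both to JDN: 2335211 vs 2334425; the smaller is the second.

second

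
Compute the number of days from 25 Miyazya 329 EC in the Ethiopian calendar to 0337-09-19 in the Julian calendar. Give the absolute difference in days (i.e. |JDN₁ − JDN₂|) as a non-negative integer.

JDN of the first date = 1844257.
JDN of the second date = 1844409.
|1844409 − 1844257| = 152.

152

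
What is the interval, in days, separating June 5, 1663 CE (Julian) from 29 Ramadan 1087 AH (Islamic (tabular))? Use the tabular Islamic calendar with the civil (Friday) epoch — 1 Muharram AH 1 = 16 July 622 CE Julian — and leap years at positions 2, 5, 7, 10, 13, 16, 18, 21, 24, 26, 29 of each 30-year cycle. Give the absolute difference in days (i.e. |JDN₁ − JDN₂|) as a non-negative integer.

First date → JDN 2328624; second date → JDN 2333546.
The interval is |2328624 − 2333546| = 4922 days.

4922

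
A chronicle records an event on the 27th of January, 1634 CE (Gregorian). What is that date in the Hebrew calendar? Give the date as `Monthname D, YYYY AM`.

Julian Day Number of the source date = 2317893.
Converting JDN 2317893 to the Hebrew calendar gives 28 Shevat 5394 AM.

Shevat 28, 5394 AM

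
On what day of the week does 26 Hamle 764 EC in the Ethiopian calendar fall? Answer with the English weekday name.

Monday

This is JDN 2003232 (24 July 772 Gregorian).
JDN 2003232 mod 7 = 0, and JDN 0 was a Monday, so this is a Monday.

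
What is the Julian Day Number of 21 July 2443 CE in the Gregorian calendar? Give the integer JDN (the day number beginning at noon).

2613549

JDN 2451545 is 1 January 2000 CE (Gregorian); the target day is +162004 days from there, so JDN = 2613549.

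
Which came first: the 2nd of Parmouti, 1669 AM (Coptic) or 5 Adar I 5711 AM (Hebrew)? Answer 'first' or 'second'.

The two dates have Julian Day Numbers 2434478 and 2433689 respectively.
Since 2433689 < 2434478, the second date comes first.

second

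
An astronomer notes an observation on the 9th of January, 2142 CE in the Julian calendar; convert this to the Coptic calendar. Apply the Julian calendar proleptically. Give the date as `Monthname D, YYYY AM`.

The source date corresponds to 23 January 2142 in the Gregorian calendar (JDN 2503432).
That day falls on 14 Tobi 1858 AM in the Coptic calendar.

Tobi 14, 1858 AM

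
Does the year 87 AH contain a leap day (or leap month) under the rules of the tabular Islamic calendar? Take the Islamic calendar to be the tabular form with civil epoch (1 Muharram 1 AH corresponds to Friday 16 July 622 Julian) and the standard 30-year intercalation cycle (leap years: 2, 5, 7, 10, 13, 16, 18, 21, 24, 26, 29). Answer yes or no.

no

Year 87 AH is year 27 of its 30-year cycle; leap positions are 2, 5, 7, 10, 13, 16, 18, 21, 24, 26, 29, so it is a common year (354 days).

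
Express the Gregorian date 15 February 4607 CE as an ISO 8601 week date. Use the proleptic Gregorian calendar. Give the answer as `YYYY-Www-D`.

4607-W07-7

The weekday is Sunday (ISO weekday 7).
That Sunday belongs to ISO week 7 of ISO year 4607.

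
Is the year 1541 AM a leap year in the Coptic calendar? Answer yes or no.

1541 mod 4 = 1; in the Coptic calendar a year is leap when year mod 4 = 3, so it is a common year.

no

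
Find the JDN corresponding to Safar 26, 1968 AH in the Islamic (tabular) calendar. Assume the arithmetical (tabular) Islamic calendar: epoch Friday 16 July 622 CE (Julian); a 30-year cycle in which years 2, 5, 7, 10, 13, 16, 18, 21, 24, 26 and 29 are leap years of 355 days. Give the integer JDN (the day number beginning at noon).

Equivalently 15 February 2531 (Gregorian).
JDN 2299161 is 15 October 1582 CE (Gregorian); the target day is +346373 days from there, so JDN = 2645534.

2645534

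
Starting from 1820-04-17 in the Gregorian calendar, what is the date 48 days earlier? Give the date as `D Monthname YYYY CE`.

29 February 1820 CE

The starting date is JDN 2385908; 2385908 − 48 = 2385860.
JDN 2385860 corresponds to 29 February 1820 CE.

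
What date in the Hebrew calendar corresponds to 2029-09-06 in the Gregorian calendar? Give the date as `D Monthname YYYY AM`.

Both dates share Julian Day Number 2462386; in the Hebrew calendar that is 26 Elul 5789 AM.

26 Elul 5789 AM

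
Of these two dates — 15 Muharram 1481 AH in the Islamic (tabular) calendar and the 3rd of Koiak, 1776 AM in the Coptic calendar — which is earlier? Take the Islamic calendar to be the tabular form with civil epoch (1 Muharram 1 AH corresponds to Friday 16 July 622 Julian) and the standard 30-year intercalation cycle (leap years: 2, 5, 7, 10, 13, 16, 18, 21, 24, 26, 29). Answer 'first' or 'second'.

first

First date → JDN 2472917; second date → JDN 2473441.
JDN 2472917 < JDN 2473441, so the first date is earlier.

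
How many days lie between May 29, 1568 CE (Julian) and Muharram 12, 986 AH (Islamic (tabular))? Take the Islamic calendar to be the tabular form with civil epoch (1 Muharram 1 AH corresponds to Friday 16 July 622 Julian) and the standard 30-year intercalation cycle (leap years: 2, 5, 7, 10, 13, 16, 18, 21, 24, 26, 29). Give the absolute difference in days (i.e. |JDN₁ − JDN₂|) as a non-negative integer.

First date → JDN 2293919; second date → JDN 2297502.
The interval is |2293919 − 2297502| = 3583 days.

3583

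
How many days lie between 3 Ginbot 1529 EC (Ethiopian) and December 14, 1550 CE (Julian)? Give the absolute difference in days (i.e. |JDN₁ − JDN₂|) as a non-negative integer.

First date → JDN 2282565; second date → JDN 2287543.
The interval is |2282565 − 2287543| = 4978 days.

4978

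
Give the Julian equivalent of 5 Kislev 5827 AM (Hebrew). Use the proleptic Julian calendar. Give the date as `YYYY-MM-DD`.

Julian Day Number of the source date = 2475978.
Converting JDN 2475978 to the Julian calendar gives 10 November 2066 CE.

2066-11-10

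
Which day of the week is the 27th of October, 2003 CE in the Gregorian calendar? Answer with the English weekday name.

JDN 2452940 mod 7 = 0, and JDN 0 was a Monday, so this is a Monday.

Monday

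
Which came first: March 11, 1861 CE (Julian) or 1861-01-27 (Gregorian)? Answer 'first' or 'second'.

second

The two dates have Julian Day Numbers 2400858 and 2400803 respectively.
Since 2400803 < 2400858, the second date comes first.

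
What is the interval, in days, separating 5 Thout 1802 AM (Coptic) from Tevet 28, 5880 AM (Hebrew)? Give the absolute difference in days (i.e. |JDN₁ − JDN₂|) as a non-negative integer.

12553

First date → JDN 2482849; second date → JDN 2495402.
The interval is |2482849 − 2495402| = 12553 days.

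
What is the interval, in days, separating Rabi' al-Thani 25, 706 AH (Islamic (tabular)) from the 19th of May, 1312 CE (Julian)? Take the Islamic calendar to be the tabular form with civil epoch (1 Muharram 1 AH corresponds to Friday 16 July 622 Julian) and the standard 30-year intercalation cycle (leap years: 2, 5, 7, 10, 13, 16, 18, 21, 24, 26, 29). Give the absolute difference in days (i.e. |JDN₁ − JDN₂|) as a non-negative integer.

2024

JDN of the first date = 2198381.
JDN of the second date = 2200405.
|2200405 − 2198381| = 2024.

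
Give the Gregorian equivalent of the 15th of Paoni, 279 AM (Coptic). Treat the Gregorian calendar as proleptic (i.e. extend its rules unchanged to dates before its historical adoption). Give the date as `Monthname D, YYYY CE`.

June 11, 563 CE

Both dates share Julian Day Number 1926853; in the Gregorian calendar that is 11 June 563 CE.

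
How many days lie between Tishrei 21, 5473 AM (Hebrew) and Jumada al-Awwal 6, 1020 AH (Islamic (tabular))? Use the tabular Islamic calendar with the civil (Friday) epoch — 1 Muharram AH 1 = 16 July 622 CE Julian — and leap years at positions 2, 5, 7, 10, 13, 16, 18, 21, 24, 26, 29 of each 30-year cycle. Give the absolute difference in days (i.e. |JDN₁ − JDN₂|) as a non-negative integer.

First date → JDN 2346649; second date → JDN 2309663.
The interval is |2346649 − 2309663| = 36986 days.

36986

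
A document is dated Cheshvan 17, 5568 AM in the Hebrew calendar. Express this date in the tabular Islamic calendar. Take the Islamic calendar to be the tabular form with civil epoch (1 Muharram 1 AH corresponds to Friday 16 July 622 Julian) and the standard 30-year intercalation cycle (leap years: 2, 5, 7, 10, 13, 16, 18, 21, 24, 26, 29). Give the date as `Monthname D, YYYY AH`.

Ramadan 17, 1222 AH

Both dates share Julian Day Number 2381374; in the tabular Islamic calendar that is 17 Ramadan 1222 AH.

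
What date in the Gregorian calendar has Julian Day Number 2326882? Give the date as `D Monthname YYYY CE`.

Counting from JDN 2299161 = 15 Oct 1582 gives an offset of 27721 days.

7 September 1658 CE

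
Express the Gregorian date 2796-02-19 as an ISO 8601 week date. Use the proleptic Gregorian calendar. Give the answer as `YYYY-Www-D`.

2796-W08-1

The weekday is Monday (ISO weekday 1).
That Monday belongs to ISO week 8 of ISO year 2796.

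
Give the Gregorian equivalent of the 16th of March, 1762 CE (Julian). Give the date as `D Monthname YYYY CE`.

27 March 1762 CE

At this point the Julian calendar is 11 days behind the Gregorian.
16 March 1762 Julian + 11 days → 27 March 1762 Gregorian.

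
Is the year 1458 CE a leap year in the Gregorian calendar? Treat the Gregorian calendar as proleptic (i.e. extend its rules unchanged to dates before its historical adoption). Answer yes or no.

1458 is not divisible by 4, so it is a common year.

no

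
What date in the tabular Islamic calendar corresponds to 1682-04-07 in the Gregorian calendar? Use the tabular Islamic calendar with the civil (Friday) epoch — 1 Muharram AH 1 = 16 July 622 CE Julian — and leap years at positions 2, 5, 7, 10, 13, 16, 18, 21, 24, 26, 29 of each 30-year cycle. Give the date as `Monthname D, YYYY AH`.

Julian Day Number of the source date = 2335495.
Converting JDN 2335495 to the tabular Islamic calendar gives 29 Rabi' al-Awwal 1093 AH.

Rabi' al-Awwal 29, 1093 AH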